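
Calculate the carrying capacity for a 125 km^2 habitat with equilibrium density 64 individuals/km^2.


K = 64 * 125 = 8000 individuals

8000 individuals


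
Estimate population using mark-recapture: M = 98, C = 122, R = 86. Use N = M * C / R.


N = M * C / R = 98 * 122 / 86 = 11956 / 86 = 139.02 ≈ 139

139 individuals


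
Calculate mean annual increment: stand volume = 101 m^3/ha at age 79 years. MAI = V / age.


MAI = 101 / 79 = 1.2785 ≈ 1.28 m^3/ha/yr

1.28 m^3/ha/yr


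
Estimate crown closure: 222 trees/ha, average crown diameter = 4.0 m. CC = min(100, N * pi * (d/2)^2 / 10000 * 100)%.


(d/2)^2 = (4.0/2)^2 = 2^2 = 4
Crown area = 3.141593 * 4 = 12.5664 m^2
N * area / 10000 * 100 = 222 * 12.5664 / 10000 * 100 = 27.8974
CC = min(100, 27.8974) = 27.8974 ≈ 27.9%

27.9%


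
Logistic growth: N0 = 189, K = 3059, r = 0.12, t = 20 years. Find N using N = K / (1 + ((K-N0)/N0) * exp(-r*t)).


(K - N0)/N0 = (3059 - 189)/189 = 2870/189 = 15.1852
r*t = 0.12 * 20 = 2.4; exp(-2.4) = 0.0907180
15.1852 * 0.0907180 = 1.37757
1 + 1.37757 = 2.37757
N = 3059 / 2.37757 = 1286.61 ≈ 1287

1287


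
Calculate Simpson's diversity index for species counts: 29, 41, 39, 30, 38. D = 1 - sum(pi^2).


Total N = 29 + 41 + 39 + 30 + 38 = 177
Per-species terms:
  p = 29/177 = 0.163842; p^2 = 0.163842^2 = 0.026844
  p = 41/177 = 0.231638; p^2 = 0.231638^2 = 0.053656
  p = 39/177 = 0.220339; p^2 = 0.220339^2 = 0.048549
  p = 30/177 = 0.169492; p^2 = 0.169492^2 = 0.028728
  p = 38/177 = 0.214689; p^2 = 0.214689^2 = 0.046091
sum(p^2) = 0.026844 + 0.053656 + 0.048549 + 0.028728 + 0.046091 = 0.203868
D = 1 - 0.203868 = 0.796132 ≈ 0.7961

0.7961


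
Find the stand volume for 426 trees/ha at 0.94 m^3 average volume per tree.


V_stand = 426 * 0.94 = 400.44 ≈ 400.4 m^3/ha

400.4 m^3/ha


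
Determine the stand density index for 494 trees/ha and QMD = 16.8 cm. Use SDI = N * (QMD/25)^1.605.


QMD/25 = 16.8/25 = 0.672
(0.672)^1.605 = exp(1.605 * ln(0.672)) = exp(1.605 * (-0.397497)) = exp(-0.637983) = 0.528357
SDI = 494 * 0.528357 = 261.008 ≈ 261

261


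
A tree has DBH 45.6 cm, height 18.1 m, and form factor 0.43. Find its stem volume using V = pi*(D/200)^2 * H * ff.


(D/200)^2 = (45.6/200)^2 = 0.228^2 = 0.051984
BA = 3.141593 * 0.051984 = 0.163313 m^2
V = 0.163313 * 18.1 * 0.43 = 1.27107 ≈ 1.271 m^3

1.271 m^3


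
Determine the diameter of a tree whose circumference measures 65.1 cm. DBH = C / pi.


DBH = C / pi = 65.1 / 3.141593 = 20.7220 ≈ 20.72 cm

20.72 cm


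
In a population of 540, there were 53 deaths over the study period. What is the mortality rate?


Mortality rate = 53 / 540 = 0.098148 ≈ 0.0981

0.0981


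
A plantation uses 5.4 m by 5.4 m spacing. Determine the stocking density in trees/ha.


N = 10000 / 5.4^2 = 10000 / 29.16 = 342.936 ≈ 343 trees/ha

343 trees/ha


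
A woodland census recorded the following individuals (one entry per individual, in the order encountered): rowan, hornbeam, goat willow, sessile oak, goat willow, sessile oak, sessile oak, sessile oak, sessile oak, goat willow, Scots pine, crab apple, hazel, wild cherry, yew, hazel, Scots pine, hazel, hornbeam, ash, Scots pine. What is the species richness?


Total individuals logged = 21
Distinct species (count of individuals): rowan (1), hornbeam (2), goat willow (3), sessile oak (5), Scots pine (3), crab apple (1), hazel (3), wild cherry (1), yew (1), ash (1)
Species richness = number of distinct species = 10

10


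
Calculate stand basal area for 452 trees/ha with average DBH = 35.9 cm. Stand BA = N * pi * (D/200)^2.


(D/200)^2 = (35.9/200)^2 = 0.1795^2 = 0.03222025
Individual BA = 3.141593 * 0.03222025 = 0.101223 m^2
Stand BA = 452 * 0.101223 = 45.7528 ≈ 45.75 m^2/ha

45.75 m^2/ha


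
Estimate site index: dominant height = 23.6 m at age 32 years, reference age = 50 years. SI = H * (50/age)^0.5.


50/32 = 1.56250
(1.56250)^0.5 = 1.25000
SI = 23.6 * 1.25000 = 29.5000 ≈ 29.5 m

29.5 m


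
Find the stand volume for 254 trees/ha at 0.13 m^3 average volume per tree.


V_stand = 254 * 0.13 = 33.02 ≈ 33.0 m^3/ha

33.0 m^3/ha


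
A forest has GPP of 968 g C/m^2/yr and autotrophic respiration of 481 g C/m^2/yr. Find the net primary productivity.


NPP = GPP - Ra = 968 - 481 = 487 g C/m^2/yr

487 g C/m^2/yr


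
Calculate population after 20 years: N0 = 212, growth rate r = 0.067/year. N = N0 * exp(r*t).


r*t = 0.067 * 20 = 1.34
exp(1.34) = 3.81904
N = 212 * 3.81904 = 809.636 ≈ 810

810


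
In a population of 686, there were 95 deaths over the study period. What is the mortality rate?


Mortality rate = 95 / 686 = 0.138484 ≈ 0.1385

0.1385


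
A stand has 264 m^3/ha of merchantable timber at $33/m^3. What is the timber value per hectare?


Value = 264 * 33 = $8712/ha

$8712/ha


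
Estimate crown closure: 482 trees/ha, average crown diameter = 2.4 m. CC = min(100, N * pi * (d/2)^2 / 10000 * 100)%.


(d/2)^2 = (2.4/2)^2 = 1.2^2 = 1.44
Crown area = 3.141593 * 1.44 = 4.52389 m^2
N * area / 10000 * 100 = 482 * 4.52389 / 10000 * 100 = 21.8051
CC = min(100, 21.8051) = 21.8051 ≈ 21.8%

21.8%


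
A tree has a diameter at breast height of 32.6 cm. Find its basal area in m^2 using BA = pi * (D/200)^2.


D/200 = 32.6/200 = 0.163 m
(D/200)^2 = 0.163^2 = 0.026569
BA = 3.141593 * 0.026569 = 0.0834690 ≈ 0.0835 m^2

0.0835 m^2


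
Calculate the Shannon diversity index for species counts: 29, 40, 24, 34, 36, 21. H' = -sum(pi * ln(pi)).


Total N = 29 + 40 + 24 + 34 + 36 + 21 = 184
Per-species terms:
  p = 29/184 = 0.157609; ln(p) = -1.847638; p*ln(p) = 0.157609 * (-1.847638) = -0.291204
  p = 40/184 = 0.217391; ln(p) = -1.526058; p*ln(p) = 0.217391 * (-1.526058) = -0.331751
  p = 24/184 = 0.130435; ln(p) = -2.036880; p*ln(p) = 0.130435 * (-2.036880) = -0.265680
  p = 34/184 = 0.184783; ln(p) = -1.688573; p*ln(p) = 0.184783 * (-1.688573) = -0.312020
  p = 36/184 = 0.195652; ln(p) = -1.631418; p*ln(p) = 0.195652 * (-1.631418) = -0.319190
  p = 21/184 = 0.114130; ln(p) = -2.170417; p*ln(p) = 0.114130 * (-2.170417) = -0.247710
sum(p*ln(p)) = (-0.291204) + (-0.331751) + (-0.265680) + (-0.312020) + (-0.319190) + (-0.247710) = -1.767555
H' = -(-1.767555) = 1.767555 ≈ 1.7676

1.7676


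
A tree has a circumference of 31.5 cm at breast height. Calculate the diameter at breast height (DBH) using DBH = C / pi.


DBH = C / pi = 31.5 / 3.141593 = 10.0268 ≈ 10.03 cm

10.03 cm


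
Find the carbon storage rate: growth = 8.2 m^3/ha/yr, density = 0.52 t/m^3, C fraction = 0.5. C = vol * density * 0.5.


C = 8.2 * 0.52 * 0.5 = 2.132 ≈ 2.13 t C/ha/yr

2.13 t C/ha/yr


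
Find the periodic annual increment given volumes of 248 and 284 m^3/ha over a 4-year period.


PAI = (V2 - V1) / period = (284 - 248) / 4 = 36 / 4 = 9.00 m^3/ha/yr

9.00 m^3/ha/yr


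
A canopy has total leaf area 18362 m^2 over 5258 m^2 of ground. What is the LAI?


LAI = 18362 / 5258 = 3.4922 ≈ 3.49

3.49


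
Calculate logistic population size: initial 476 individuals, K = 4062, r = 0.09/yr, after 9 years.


(K - N0)/N0 = (4062 - 476)/476 = 3586/476 = 7.53361
r*t = 0.09 * 9 = 0.81; exp(-0.81) = 0.444858
7.53361 * 0.444858 = 3.35139
1 + 3.35139 = 4.35139
N = 4062 / 4.35139 = 933.495 ≈ 933

933


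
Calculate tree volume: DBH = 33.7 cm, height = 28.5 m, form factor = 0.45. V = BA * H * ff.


(D/200)^2 = (33.7/200)^2 = 0.1685^2 = 0.02839225
BA = 3.141593 * 0.02839225 = 0.0891969 m^2
V = 0.0891969 * 28.5 * 0.45 = 1.14395 ≈ 1.144 m^3

1.144 m^3


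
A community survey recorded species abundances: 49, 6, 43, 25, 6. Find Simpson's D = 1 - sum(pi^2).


Total N = 49 + 6 + 43 + 25 + 6 = 129
Per-species terms:
  p = 49/129 = 0.379845; p^2 = 0.379845^2 = 0.144282
  p = 6/129 = 0.046512; p^2 = 0.046512^2 = 0.002163
  p = 43/129 = 0.333333; p^2 = 0.333333^2 = 0.111111
  p = 25/129 = 0.193798; p^2 = 0.193798^2 = 0.037558
  p = 6/129 = 0.046512; p^2 = 0.046512^2 = 0.002163
sum(p^2) = 0.144282 + 0.002163 + 0.111111 + 0.037558 + 0.002163 = 0.297277
D = 1 - 0.297277 = 0.702723 ≈ 0.7027

0.7027


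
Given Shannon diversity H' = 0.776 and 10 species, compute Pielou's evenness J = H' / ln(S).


ln(10) = 2.30259
J = H' / ln(S) = 0.776 / 2.30259 = 0.337012 ≈ 0.3370

0.3370


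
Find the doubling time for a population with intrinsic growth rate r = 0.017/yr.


td = ln(2) / 0.017 = 0.693147 / 0.017 = 40.7734 ≈ 40.8 years

40.8 years


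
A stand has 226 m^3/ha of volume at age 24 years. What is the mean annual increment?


MAI = 226 / 24 = 9.4167 ≈ 9.42 m^3/ha/yr

9.42 m^3/ha/yr


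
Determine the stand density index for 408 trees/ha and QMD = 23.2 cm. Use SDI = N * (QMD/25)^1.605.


QMD/25 = 23.2/25 = 0.928
(0.928)^1.605 = exp(1.605 * ln(0.928)) = exp(1.605 * (-0.0747235)) = exp(-0.119931) = 0.886982
SDI = 408 * 0.886982 = 361.889 ≈ 362

362


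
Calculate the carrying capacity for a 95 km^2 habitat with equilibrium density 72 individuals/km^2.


K = 72 * 95 = 6840 individuals

6840 individuals


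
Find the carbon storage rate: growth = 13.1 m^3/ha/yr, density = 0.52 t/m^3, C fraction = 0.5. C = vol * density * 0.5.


C = 13.1 * 0.52 * 0.5 = 3.406 ≈ 3.41 t C/ha/yr

3.41 t C/ha/yr


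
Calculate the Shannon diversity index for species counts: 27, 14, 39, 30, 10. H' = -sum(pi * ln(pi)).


Total N = 27 + 14 + 39 + 30 + 10 = 120
Per-species terms:
  p = 27/120 = 0.225000; ln(p) = -1.491655; p*ln(p) = 0.225000 * (-1.491655) = -0.335622
  p = 14/120 = 0.116667; ln(p) = -2.148432; p*ln(p) = 0.116667 * (-2.148432) = -0.250651
  p = 39/120 = 0.325000; ln(p) = -1.123930; p*ln(p) = 0.325000 * (-1.123930) = -0.365277
  p = 30/120 = 0.250000; ln(p) = -1.386294; p*ln(p) = 0.250000 * (-1.386294) = -0.346574
  p = 10/120 = 0.083333; ln(p) = -2.484911; p*ln(p) = 0.083333 * (-2.484911) = -0.207075
sum(p*ln(p)) = (-0.335622) + (-0.250651) + (-0.365277) + (-0.346574) + (-0.207075) = -1.505199
H' = -(-1.505199) = 1.505199 ≈ 1.5052

1.5052


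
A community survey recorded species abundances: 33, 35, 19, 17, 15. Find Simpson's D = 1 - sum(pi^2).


Total N = 33 + 35 + 19 + 17 + 15 = 119
Per-species terms:
  p = 33/119 = 0.277311; p^2 = 0.277311^2 = 0.076901
  p = 35/119 = 0.294118; p^2 = 0.294118^2 = 0.086505
  p = 19/119 = 0.159664; p^2 = 0.159664^2 = 0.025493
  p = 17/119 = 0.142857; p^2 = 0.142857^2 = 0.020408
  p = 15/119 = 0.126050; p^2 = 0.126050^2 = 0.015889
sum(p^2) = 0.076901 + 0.086505 + 0.025493 + 0.020408 + 0.015889 = 0.225196
D = 1 - 0.225196 = 0.774804 ≈ 0.7748

0.7748


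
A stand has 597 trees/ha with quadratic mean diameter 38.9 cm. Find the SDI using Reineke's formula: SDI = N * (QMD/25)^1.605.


QMD/25 = 38.9/25 = 1.556
(1.556)^1.605 = exp(1.605 * ln(1.556)) = exp(1.605 * 0.442118) = exp(0.709599) = 2.03318
SDI = 597 * 2.03318 = 1213.81 ≈ 1214

1214


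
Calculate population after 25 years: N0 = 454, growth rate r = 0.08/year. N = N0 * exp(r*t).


r*t = 0.08 * 25 = 2
exp(2) = 7.38906
N = 454 * 7.38906 = 3354.63 ≈ 3355

3355


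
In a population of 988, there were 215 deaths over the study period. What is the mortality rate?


Mortality rate = 215 / 988 = 0.217611 ≈ 0.2176

0.2176


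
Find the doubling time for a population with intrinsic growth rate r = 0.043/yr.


td = ln(2) / 0.043 = 0.693147 / 0.043 = 16.1197 ≈ 16.1 years

16.1 years


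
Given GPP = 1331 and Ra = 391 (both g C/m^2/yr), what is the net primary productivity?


NPP = GPP - Ra = 1331 - 391 = 940 g C/m^2/yr

940 g C/m^2/yr


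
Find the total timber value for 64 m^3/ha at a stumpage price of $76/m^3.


Value = 64 * 76 = $4864/ha

$4864/ha


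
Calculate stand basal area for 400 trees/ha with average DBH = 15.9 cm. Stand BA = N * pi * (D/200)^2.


(D/200)^2 = (15.9/200)^2 = 0.0795^2 = 0.00632025
Individual BA = 3.141593 * 0.00632025 = 0.0198557 m^2
Stand BA = 400 * 0.0198557 = 7.94228 ≈ 7.94 m^2/ha

7.94 m^2/ha


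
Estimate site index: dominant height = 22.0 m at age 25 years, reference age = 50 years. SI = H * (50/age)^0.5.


50/25 = 2.00000
(2.00000)^0.5 = 1.41421
SI = 22.0 * 1.41421 = 31.1126 ≈ 31.1 m

31.1 m


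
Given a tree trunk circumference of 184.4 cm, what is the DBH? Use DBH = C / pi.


DBH = C / pi = 184.4 / 3.141593 = 58.6963 ≈ 58.70 cm

58.70 cm


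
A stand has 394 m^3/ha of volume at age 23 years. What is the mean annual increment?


MAI = 394 / 23 = 17.1304 ≈ 17.13 m^3/ha/yr

17.13 m^3/ha/yr


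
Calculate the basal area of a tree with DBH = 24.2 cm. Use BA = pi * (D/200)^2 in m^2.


D/200 = 24.2/200 = 0.121 m
(D/200)^2 = 0.121^2 = 0.014641
BA = 3.141593 * 0.014641 = 0.0459961 ≈ 0.0460 m^2

0.0460 m^2


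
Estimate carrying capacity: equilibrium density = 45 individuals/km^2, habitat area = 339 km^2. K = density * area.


K = 45 * 339 = 15255 individuals

15255 individuals


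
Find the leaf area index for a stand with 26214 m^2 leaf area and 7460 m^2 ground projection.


LAI = 26214 / 7460 = 3.5139 ≈ 3.51

3.51


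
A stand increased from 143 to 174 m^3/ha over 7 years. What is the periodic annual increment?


PAI = (V2 - V1) / period = (174 - 143) / 7 = 31 / 7 = 4.4286 ≈ 4.43 m^3/ha/yr

4.43 m^3/ha/yr


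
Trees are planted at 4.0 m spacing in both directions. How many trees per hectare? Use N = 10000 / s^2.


N = 10000 / 4.0^2 = 10000 / 16 = 625.000 ≈ 625 trees/ha

625 trees/ha


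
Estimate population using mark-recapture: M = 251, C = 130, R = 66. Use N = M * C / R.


N = M * C / R = 251 * 130 / 66 = 32630 / 66 = 494.39 ≈ 494

494 individuals


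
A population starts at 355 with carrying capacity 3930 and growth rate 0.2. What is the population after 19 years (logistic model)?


(K - N0)/N0 = (3930 - 355)/355 = 3575/355 = 10.0704
r*t = 0.2 * 19 = 3.8; exp(-3.8) = 0.0223708
10.0704 * 0.0223708 = 0.225283
1 + 0.225283 = 1.22528
N = 3930 / 1.22528 = 3207.43 ≈ 3207

3207


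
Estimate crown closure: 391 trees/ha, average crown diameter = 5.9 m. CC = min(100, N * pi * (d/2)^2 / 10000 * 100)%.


(d/2)^2 = (5.9/2)^2 = 2.95^2 = 8.7025
Crown area = 3.141593 * 8.7025 = 27.3397 m^2
N * area / 10000 * 100 = 391 * 27.3397 / 10000 * 100 = 106.898
CC = min(100, 106.898) = 100%

100%


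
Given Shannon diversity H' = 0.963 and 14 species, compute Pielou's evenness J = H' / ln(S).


ln(14) = 2.63906
J = H' / ln(S) = 0.963 / 2.63906 = 0.364903 ≈ 0.3649

0.3649


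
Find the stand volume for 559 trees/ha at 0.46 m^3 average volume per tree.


V_stand = 559 * 0.46 = 257.14 ≈ 257.1 m^3/ha

257.1 m^3/ha


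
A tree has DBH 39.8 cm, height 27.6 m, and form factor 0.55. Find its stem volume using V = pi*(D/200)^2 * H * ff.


(D/200)^2 = (39.8/200)^2 = 0.199^2 = 0.039601
BA = 3.141593 * 0.039601 = 0.124410 m^2
V = 0.124410 * 27.6 * 0.55 = 1.88854 ≈ 1.889 m^3

1.889 m^3


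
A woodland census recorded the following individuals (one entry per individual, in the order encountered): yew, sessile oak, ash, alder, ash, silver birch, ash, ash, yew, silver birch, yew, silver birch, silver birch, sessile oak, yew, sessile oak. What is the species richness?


Total individuals logged = 16
Distinct species (count of individuals): yew (4), sessile oak (3), ash (4), alder (1), silver birch (4)
Species richness = number of distinct species = 5

5


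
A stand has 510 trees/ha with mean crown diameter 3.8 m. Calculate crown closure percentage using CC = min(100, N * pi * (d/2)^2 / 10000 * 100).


(d/2)^2 = (3.8/2)^2 = 1.9^2 = 3.61
Crown area = 3.141593 * 3.61 = 11.3412 m^2
N * area / 10000 * 100 = 510 * 11.3412 / 10000 * 100 = 57.8401
CC = min(100, 57.8401) = 57.8401 ≈ 57.8%

57.8%


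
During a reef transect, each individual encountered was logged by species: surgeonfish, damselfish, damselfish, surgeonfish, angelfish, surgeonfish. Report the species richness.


Total individuals logged = 6
Distinct species (count of individuals): surgeonfish (3), damselfish (2), angelfish (1)
Species richness = number of distinct species = 3

3


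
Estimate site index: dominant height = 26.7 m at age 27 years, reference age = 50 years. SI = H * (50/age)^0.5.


50/27 = 1.85185
(1.85185)^0.5 = 1.36083
SI = 26.7 * 1.36083 = 36.3342 ≈ 36.3 m

36.3 m


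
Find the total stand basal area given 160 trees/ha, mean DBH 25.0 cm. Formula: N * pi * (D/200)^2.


(D/200)^2 = (25.0/200)^2 = 0.125^2 = 0.015625
Individual BA = 3.141593 * 0.015625 = 0.0490874 m^2
Stand BA = 160 * 0.0490874 = 7.85398 ≈ 7.85 m^2/ha

7.85 m^2/ha


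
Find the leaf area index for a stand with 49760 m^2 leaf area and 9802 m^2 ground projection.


LAI = 49760 / 9802 = 5.0765 ≈ 5.08

5.08


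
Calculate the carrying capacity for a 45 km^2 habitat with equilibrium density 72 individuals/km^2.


K = 72 * 45 = 3240 individuals

3240 individuals


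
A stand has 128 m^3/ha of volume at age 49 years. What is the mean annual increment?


MAI = 128 / 49 = 2.6122 ≈ 2.61 m^3/ha/yr

2.61 m^3/ha/yr


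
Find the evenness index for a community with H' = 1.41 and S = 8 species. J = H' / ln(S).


ln(8) = 2.07944
J = H' / ln(S) = 1.41 / 2.07944 = 0.678067 ≈ 0.6781

0.6781


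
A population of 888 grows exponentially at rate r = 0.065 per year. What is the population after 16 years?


r*t = 0.065 * 16 = 1.04
exp(1.04) = 2.82922
N = 888 * 2.82922 = 2512.35 ≈ 2512

2512


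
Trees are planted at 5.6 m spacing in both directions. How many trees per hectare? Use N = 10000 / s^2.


N = 10000 / 5.6^2 = 10000 / 31.36 = 318.878 ≈ 319 trees/ha

319 trees/ha


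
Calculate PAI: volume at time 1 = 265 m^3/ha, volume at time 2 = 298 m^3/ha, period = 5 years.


PAI = (V2 - V1) / period = (298 - 265) / 5 = 33 / 5 = 6.60 m^3/ha/yr

6.60 m^3/ha/yr


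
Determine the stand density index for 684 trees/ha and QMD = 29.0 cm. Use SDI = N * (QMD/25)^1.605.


QMD/25 = 29.0/25 = 1.16
(1.16)^1.605 = exp(1.605 * ln(1.16)) = exp(1.605 * 0.148420) = exp(0.238214) = 1.26898
SDI = 684 * 1.26898 = 867.982 ≈ 868

868


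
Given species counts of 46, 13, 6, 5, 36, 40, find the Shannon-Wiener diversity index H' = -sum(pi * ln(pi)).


Total N = 46 + 13 + 6 + 5 + 36 + 40 = 146
Per-species terms:
  p = 46/146 = 0.315068; ln(p) = -1.154967; p*ln(p) = 0.315068 * (-1.154967) = -0.363893
  p = 13/146 = 0.089041; ln(p) = -2.418658; p*ln(p) = 0.089041 * (-2.418658) = -0.215360
  p = 6/146 = 0.041096; ln(p) = -3.191844; p*ln(p) = 0.041096 * (-3.191844) = -0.131172
  p = 5/146 = 0.034247; ln(p) = -3.374156; p*ln(p) = 0.034247 * (-3.374156) = -0.115555
  p = 36/146 = 0.246575; ln(p) = -1.400089; p*ln(p) = 0.246575 * (-1.400089) = -0.345227
  p = 40/146 = 0.273973; ln(p) = -1.294726; p*ln(p) = 0.273973 * (-1.294726) = -0.354720
sum(p*ln(p)) = (-0.363893) + (-0.215360) + (-0.131172) + (-0.115555) + (-0.345227) + (-0.354720) = -1.525927
H' = -(-1.525927) = 1.525927 ≈ 1.5259

1.5259


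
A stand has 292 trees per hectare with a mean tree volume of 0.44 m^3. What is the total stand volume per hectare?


V_stand = 292 * 0.44 = 128.48 ≈ 128.5 m^3/ha

128.5 m^3/ha


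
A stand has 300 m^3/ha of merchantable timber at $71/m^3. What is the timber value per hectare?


Value = 300 * 71 = $21300/ha

$21300/ha


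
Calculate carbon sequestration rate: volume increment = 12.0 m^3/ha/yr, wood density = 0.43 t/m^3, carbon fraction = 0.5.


C = 12.0 * 0.43 * 0.5 = 2.58 t C/ha/yr

2.58 t C/ha/yr


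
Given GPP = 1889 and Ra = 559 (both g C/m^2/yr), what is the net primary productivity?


NPP = GPP - Ra = 1889 - 559 = 1330 g C/m^2/yr

1330 g C/m^2/yr


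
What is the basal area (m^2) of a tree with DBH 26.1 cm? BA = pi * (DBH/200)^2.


D/200 = 26.1/200 = 0.1305 m
(D/200)^2 = 0.1305^2 = 0.01703025
BA = 3.141593 * 0.01703025 = 0.0535021 ≈ 0.0535 m^2

0.0535 m^2


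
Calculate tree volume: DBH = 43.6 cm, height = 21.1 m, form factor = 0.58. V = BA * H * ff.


(D/200)^2 = (43.6/200)^2 = 0.218^2 = 0.047524
BA = 3.141593 * 0.047524 = 0.149301 m^2
V = 0.149301 * 21.1 * 0.58 = 1.82715 ≈ 1.827 m^3

1.827 m^3


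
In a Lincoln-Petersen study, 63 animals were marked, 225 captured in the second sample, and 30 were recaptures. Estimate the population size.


N = M * C / R = 63 * 225 / 30 = 14175 / 30 = 472.50 ≈ 473

473 individuals


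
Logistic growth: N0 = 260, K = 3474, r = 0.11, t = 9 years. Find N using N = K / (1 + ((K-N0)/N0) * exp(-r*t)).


(K - N0)/N0 = (3474 - 260)/260 = 3214/260 = 12.3615
r*t = 0.11 * 9 = 0.99; exp(-0.99) = 0.371577
12.3615 * 0.371577 = 4.59325
1 + 4.59325 = 5.59325
N = 3474 / 5.59325 = 621.106 ≈ 621

621


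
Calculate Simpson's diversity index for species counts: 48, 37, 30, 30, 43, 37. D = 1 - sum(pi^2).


Total N = 48 + 37 + 30 + 30 + 43 + 37 = 225
Per-species terms:
  p = 48/225 = 0.213333; p^2 = 0.213333^2 = 0.045511
  p = 37/225 = 0.164444; p^2 = 0.164444^2 = 0.027042
  p = 30/225 = 0.133333; p^2 = 0.133333^2 = 0.017778
  p = 30/225 = 0.133333; p^2 = 0.133333^2 = 0.017778
  p = 43/225 = 0.191111; p^2 = 0.191111^2 = 0.036523
  p = 37/225 = 0.164444; p^2 = 0.164444^2 = 0.027042
sum(p^2) = 0.045511 + 0.027042 + 0.017778 + 0.017778 + 0.036523 + 0.027042 = 0.171674
D = 1 - 0.171674 = 0.828326 ≈ 0.8283

0.8283


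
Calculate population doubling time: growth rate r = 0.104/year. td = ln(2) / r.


td = ln(2) / 0.104 = 0.693147 / 0.104 = 6.66488 ≈ 6.7 years

6.7 years


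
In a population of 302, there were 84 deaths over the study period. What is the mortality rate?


Mortality rate = 84 / 302 = 0.278146 ≈ 0.2781

0.2781


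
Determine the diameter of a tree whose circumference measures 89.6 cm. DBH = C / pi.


DBH = C / pi = 89.6 / 3.141593 = 28.5206 ≈ 28.52 cm

28.52 cm


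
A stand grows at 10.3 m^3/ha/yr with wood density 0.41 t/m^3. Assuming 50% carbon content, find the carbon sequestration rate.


C = 10.3 * 0.41 * 0.5 = 2.1115 ≈ 2.11 t C/ha/yr

2.11 t C/ha/yr


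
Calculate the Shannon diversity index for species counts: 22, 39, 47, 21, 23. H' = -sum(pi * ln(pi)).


Total N = 22 + 39 + 47 + 21 + 23 = 152
Per-species terms:
  p = 22/152 = 0.144737; ln(p) = -1.932837; p*ln(p) = 0.144737 * (-1.932837) = -0.279753
  p = 39/152 = 0.256579; ln(p) = -1.360319; p*ln(p) = 0.256579 * (-1.360319) = -0.349029
  p = 47/152 = 0.309211; ln(p) = -1.173731; p*ln(p) = 0.309211 * (-1.173731) = -0.362931
  p = 21/152 = 0.138158; ln(p) = -1.979357; p*ln(p) = 0.138158 * (-1.979357) = -0.273464
  p = 23/152 = 0.151316; ln(p) = -1.888385; p*ln(p) = 0.151316 * (-1.888385) = -0.285743
sum(p*ln(p)) = (-0.279753) + (-0.349029) + (-0.362931) + (-0.273464) + (-0.285743) = -1.550920
H' = -(-1.550920) = 1.550920 ≈ 1.5509

1.5509


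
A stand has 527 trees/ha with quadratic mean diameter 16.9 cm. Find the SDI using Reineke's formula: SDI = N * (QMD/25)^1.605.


QMD/25 = 16.9/25 = 0.676
(0.676)^1.605 = exp(1.605 * ln(0.676)) = exp(1.605 * (-0.391562)) = exp(-0.628457) = 0.533414
SDI = 527 * 0.533414 = 281.109 ≈ 281

281


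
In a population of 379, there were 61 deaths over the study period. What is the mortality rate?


Mortality rate = 61 / 379 = 0.1609499 ≈ 0.1609

0.1609


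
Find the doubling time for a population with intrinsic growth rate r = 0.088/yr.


td = ln(2) / 0.088 = 0.693147 / 0.088 = 7.87667 ≈ 7.9 years

7.9 years


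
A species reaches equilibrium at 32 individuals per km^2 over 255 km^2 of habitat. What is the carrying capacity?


K = 32 * 255 = 8160 individuals

8160 individuals


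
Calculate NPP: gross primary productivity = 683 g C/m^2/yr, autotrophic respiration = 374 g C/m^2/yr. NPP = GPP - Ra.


NPP = GPP - Ra = 683 - 374 = 309 g C/m^2/yr

309 g C/m^2/yr


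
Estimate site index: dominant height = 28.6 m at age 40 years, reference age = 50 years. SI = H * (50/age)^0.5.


50/40 = 1.25000
(1.25000)^0.5 = 1.11803
SI = 28.6 * 1.11803 = 31.9757 ≈ 32.0 m

32.0 m


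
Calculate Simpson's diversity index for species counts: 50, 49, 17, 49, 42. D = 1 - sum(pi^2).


Total N = 50 + 49 + 17 + 49 + 42 = 207
Per-species terms:
  p = 50/207 = 0.241546; p^2 = 0.241546^2 = 0.058344
  p = 49/207 = 0.236715; p^2 = 0.236715^2 = 0.056034
  p = 17/207 = 0.082126; p^2 = 0.082126^2 = 0.006745
  p = 49/207 = 0.236715; p^2 = 0.236715^2 = 0.056034
  p = 42/207 = 0.202899; p^2 = 0.202899^2 = 0.041168
sum(p^2) = 0.058344 + 0.056034 + 0.006745 + 0.056034 + 0.041168 = 0.218325
D = 1 - 0.218325 = 0.781675 ≈ 0.7817

0.7817


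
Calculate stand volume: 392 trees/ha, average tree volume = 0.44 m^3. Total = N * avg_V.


V_stand = 392 * 0.44 = 172.48 ≈ 172.5 m^3/ha

172.5 m^3/ha


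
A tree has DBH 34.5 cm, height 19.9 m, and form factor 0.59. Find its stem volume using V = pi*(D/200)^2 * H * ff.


(D/200)^2 = (34.5/200)^2 = 0.1725^2 = 0.02975625
BA = 3.141593 * 0.02975625 = 0.0934820 m^2
V = 0.0934820 * 19.9 * 0.59 = 1.09757 ≈ 1.098 m^3

1.098 m^3


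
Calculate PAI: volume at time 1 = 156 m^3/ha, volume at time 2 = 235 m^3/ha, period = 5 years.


PAI = (V2 - V1) / period = (235 - 156) / 5 = 79 / 5 = 15.80 m^3/ha/yr

15.80 m^3/ha/yr


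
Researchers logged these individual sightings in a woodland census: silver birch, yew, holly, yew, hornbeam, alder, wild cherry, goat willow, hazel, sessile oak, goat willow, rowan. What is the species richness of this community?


Total individuals logged = 12
Distinct species (count of individuals): silver birch (1), yew (2), holly (1), hornbeam (1), alder (1), wild cherry (1), goat willow (2), hazel (1), sessile oak (1), rowan (1)
Species richness = number of distinct species = 10

10


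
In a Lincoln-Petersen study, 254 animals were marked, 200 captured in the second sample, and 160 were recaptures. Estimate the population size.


N = M * C / R = 254 * 200 / 160 = 50800 / 160 = 317.50 ≈ 318

318 individuals


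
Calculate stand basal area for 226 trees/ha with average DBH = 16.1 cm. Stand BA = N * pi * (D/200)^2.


(D/200)^2 = (16.1/200)^2 = 0.0805^2 = 0.00648025
Individual BA = 3.141593 * 0.00648025 = 0.0203583 m^2
Stand BA = 226 * 0.0203583 = 4.60098 ≈ 4.60 m^2/ha

4.60 m^2/ha


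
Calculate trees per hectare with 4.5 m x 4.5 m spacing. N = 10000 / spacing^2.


N = 10000 / 4.5^2 = 10000 / 20.25 = 493.827 ≈ 494 trees/ha

494 trees/ha


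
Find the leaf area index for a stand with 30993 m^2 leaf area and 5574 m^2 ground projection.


LAI = 30993 / 5574 = 5.5603 ≈ 5.56

5.56


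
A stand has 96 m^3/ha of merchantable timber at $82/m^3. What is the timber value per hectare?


Value = 96 * 82 = $7872/ha

$7872/ha


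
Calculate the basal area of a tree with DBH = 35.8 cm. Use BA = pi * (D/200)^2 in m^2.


D/200 = 35.8/200 = 0.179 m
(D/200)^2 = 0.179^2 = 0.032041
BA = 3.141593 * 0.032041 = 0.100660 ≈ 0.1007 m^2

0.1007 m^2


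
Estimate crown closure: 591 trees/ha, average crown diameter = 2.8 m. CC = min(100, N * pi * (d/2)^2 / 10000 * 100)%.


(d/2)^2 = (2.8/2)^2 = 1.4^2 = 1.96
Crown area = 3.141593 * 1.96 = 6.15752 m^2
N * area / 10000 * 100 = 591 * 6.15752 / 10000 * 100 = 36.3909
CC = min(100, 36.3909) = 36.3909 ≈ 36.4%

36.4%


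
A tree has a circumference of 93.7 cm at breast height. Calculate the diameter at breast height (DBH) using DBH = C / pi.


DBH = C / pi = 93.7 / 3.141593 = 29.8256 ≈ 29.83 cm

29.83 cm


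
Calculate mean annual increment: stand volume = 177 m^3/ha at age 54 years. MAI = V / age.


MAI = 177 / 54 = 3.2778 ≈ 3.28 m^3/ha/yr

3.28 m^3/ha/yr


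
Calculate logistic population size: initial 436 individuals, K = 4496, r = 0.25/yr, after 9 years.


(K - N0)/N0 = (4496 - 436)/436 = 4060/436 = 9.31193
r*t = 0.25 * 9 = 2.25; exp(-2.25) = 0.105399
9.31193 * 0.105399 = 0.981468
1 + 0.981468 = 1.98147
N = 4496 / 1.98147 = 2269.02 ≈ 2269

2269


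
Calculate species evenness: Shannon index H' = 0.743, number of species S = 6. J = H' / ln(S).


ln(6) = 1.79176
J = H' / ln(S) = 0.743 / 1.79176 = 0.414676 ≈ 0.4147

0.4147


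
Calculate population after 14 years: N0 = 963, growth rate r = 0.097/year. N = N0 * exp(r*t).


r*t = 0.097 * 14 = 1.358
exp(1.358) = 3.88841
N = 963 * 3.88841 = 3744.54 ≈ 3745

3745


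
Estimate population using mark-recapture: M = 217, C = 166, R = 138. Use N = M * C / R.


N = M * C / R = 217 * 166 / 138 = 36022 / 138 = 261.03 ≈ 261

261 individuals


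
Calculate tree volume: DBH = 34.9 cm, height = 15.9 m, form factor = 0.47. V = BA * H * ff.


(D/200)^2 = (34.9/200)^2 = 0.1745^2 = 0.03045025
BA = 3.141593 * 0.03045025 = 0.0956623 m^2
V = 0.0956623 * 15.9 * 0.47 = 0.714884 ≈ 0.715 m^3

0.715 m^3


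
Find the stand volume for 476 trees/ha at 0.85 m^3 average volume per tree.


V_stand = 476 * 0.85 = 404.6 m^3/ha

404.6 m^3/ha


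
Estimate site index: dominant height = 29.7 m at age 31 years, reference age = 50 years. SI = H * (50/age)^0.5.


50/31 = 1.61290
(1.61290)^0.5 = 1.27000
SI = 29.7 * 1.27000 = 37.7190 ≈ 37.7 m

37.7 m


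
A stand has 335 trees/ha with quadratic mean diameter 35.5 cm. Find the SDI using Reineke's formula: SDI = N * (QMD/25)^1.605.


QMD/25 = 35.5/25 = 1.42
(1.42)^1.605 = exp(1.605 * ln(1.42)) = exp(1.605 * 0.350657) = exp(0.562804) = 1.75559
SDI = 335 * 1.75559 = 588.123 ≈ 588

588


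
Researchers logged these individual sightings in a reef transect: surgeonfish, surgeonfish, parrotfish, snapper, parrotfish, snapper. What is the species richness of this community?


Total individuals logged = 6
Distinct species (count of individuals): surgeonfish (2), parrotfish (2), snapper (2)
Species richness = number of distinct species = 3

3


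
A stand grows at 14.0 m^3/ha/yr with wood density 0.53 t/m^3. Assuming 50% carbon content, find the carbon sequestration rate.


C = 14.0 * 0.53 * 0.5 = 3.71 t C/ha/yr

3.71 t C/ha/yr


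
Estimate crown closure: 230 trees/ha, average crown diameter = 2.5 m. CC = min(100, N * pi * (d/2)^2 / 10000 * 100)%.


(d/2)^2 = (2.5/2)^2 = 1.25^2 = 1.5625
Crown area = 3.141593 * 1.5625 = 4.90874 m^2
N * area / 10000 * 100 = 230 * 4.90874 / 10000 * 100 = 11.2901
CC = min(100, 11.2901) = 11.2901 ≈ 11.3%

11.3%


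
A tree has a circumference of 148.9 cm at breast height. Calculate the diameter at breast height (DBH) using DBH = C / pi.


DBH = C / pi = 148.9 / 3.141593 = 47.3963 ≈ 47.40 cm

47.40 cm


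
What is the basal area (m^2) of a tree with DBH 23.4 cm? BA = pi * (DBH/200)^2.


D/200 = 23.4/200 = 0.117 m
(D/200)^2 = 0.117^2 = 0.013689
BA = 3.141593 * 0.013689 = 0.0430053 ≈ 0.0430 m^2

0.0430 m^2


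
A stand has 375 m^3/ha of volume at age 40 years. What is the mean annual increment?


MAI = 375 / 40 = 9.3750 ≈ 9.38 m^3/ha/yr

9.38 m^3/ha/yr


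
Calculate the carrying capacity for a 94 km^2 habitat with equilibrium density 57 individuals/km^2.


K = 57 * 94 = 5358 individuals

5358 individuals


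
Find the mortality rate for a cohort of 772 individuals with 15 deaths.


Mortality rate = 15 / 772 = 0.019430 ≈ 0.0194

0.0194


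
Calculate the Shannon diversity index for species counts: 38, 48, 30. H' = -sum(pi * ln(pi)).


Total N = 38 + 48 + 30 = 116
Per-species terms:
  p = 38/116 = 0.327586; ln(p) = -1.116005; p*ln(p) = 0.327586 * (-1.116005) = -0.365588
  p = 48/116 = 0.413793; ln(p) = -0.882389; p*ln(p) = 0.413793 * (-0.882389) = -0.365126
  p = 30/116 = 0.258621; ln(p) = -1.352392; p*ln(p) = 0.258621 * (-1.352392) = -0.349757
sum(p*ln(p)) = (-0.365588) + (-0.365126) + (-0.349757) = -1.080471
H' = -(-1.080471) = 1.080471 ≈ 1.0805

1.0805


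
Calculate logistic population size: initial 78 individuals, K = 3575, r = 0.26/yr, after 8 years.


(K - N0)/N0 = (3575 - 78)/78 = 3497/78 = 44.8333
r*t = 0.26 * 8 = 2.08; exp(-2.08) = 0.124930
44.8333 * 0.124930 = 5.60102
1 + 5.60102 = 6.60102
N = 3575 / 6.60102 = 541.583 ≈ 542

542


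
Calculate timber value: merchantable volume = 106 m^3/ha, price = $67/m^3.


Value = 106 * 67 = $7102/ha

$7102/ha


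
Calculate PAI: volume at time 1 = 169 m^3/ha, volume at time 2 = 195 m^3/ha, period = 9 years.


PAI = (V2 - V1) / period = (195 - 169) / 9 = 26 / 9 = 2.8889 ≈ 2.89 m^3/ha/yr

2.89 m^3/ha/yr


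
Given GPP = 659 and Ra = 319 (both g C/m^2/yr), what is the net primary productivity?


NPP = GPP - Ra = 659 - 319 = 340 g C/m^2/yr

340 g C/m^2/yr


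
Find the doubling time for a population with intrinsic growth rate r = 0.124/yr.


td = ln(2) / 0.124 = 0.693147 / 0.124 = 5.58990 ≈ 5.6 years

5.6 years


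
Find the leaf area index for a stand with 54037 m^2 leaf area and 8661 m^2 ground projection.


LAI = 54037 / 8661 = 6.2391 ≈ 6.24

6.24


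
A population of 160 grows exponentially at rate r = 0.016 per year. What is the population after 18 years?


r*t = 0.016 * 18 = 0.288
exp(0.288) = 1.33376
N = 160 * 1.33376 = 213.402 ≈ 213

213


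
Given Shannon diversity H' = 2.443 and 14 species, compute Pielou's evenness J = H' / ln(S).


ln(14) = 2.63906
J = H' / ln(S) = 2.443 / 2.63906 = 0.925708 ≈ 0.9257

0.9257


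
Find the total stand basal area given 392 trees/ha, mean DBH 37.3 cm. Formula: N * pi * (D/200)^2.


(D/200)^2 = (37.3/200)^2 = 0.1865^2 = 0.03478225
Individual BA = 3.141593 * 0.03478225 = 0.109272 m^2
Stand BA = 392 * 0.109272 = 42.8346 ≈ 42.83 m^2/ha

42.83 m^2/ha


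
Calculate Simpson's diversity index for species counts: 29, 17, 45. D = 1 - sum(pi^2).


Total N = 29 + 17 + 45 = 91
Per-species terms:
  p = 29/91 = 0.318681; p^2 = 0.318681^2 = 0.101558
  p = 17/91 = 0.186813; p^2 = 0.186813^2 = 0.034899
  p = 45/91 = 0.494505; p^2 = 0.494505^2 = 0.244535
sum(p^2) = 0.101558 + 0.034899 + 0.244535 = 0.380992
D = 1 - 0.380992 = 0.619008 ≈ 0.6190

0.6190


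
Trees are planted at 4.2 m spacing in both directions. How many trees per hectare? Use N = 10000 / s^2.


N = 10000 / 4.2^2 = 10000 / 17.64 = 566.893 ≈ 567 trees/ha

567 trees/ha


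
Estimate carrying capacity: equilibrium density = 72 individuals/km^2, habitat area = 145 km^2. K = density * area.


K = 72 * 145 = 10440 individuals

10440 individuals


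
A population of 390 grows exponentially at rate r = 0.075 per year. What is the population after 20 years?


r*t = 0.075 * 20 = 1.5
exp(1.5) = 4.48169
N = 390 * 4.48169 = 1747.86 ≈ 1748

1748


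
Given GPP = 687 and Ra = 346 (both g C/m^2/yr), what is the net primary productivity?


NPP = GPP - Ra = 687 - 346 = 341 g C/m^2/yr

341 g C/m^2/yr


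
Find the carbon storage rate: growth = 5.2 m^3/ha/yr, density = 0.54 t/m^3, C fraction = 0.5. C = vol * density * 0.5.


C = 5.2 * 0.54 * 0.5 = 1.404 ≈ 1.40 t C/ha/yr

1.40 t C/ha/yr


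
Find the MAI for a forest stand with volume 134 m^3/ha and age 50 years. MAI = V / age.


MAI = 134 / 50 = 2.68 m^3/ha/yr

2.68 m^3/ha/yr


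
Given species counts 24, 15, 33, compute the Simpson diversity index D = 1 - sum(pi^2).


Total N = 24 + 15 + 33 = 72
Per-species terms:
  p = 24/72 = 0.333333; p^2 = 0.333333^2 = 0.111111
  p = 15/72 = 0.208333; p^2 = 0.208333^2 = 0.043403
  p = 33/72 = 0.458333; p^2 = 0.458333^2 = 0.210069
sum(p^2) = 0.111111 + 0.043403 + 0.210069 = 0.364583
D = 1 - 0.364583 = 0.635417 ≈ 0.6354

0.6354


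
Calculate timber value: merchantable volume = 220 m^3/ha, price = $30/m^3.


Value = 220 * 30 = $6600/ha

$6600/ha


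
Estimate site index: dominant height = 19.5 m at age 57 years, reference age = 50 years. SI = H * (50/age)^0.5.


50/57 = 0.877193
(0.877193)^0.5 = 0.936586
SI = 19.5 * 0.936586 = 18.2634 ≈ 18.3 m

18.3 m


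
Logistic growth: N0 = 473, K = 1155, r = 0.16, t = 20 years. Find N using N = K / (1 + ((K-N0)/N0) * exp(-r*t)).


(K - N0)/N0 = (1155 - 473)/473 = 682/473 = 1.44186
r*t = 0.16 * 20 = 3.2; exp(-3.2) = 0.0407622
1.44186 * 0.0407622 = 0.0587734
1 + 0.0587734 = 1.05877
N = 1155 / 1.05877 = 1090.89 ≈ 1091

1091


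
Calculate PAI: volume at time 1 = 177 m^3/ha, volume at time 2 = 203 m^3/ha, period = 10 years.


PAI = (V2 - V1) / period = (203 - 177) / 10 = 26 / 10 = 2.60 m^3/ha/yr

2.60 m^3/ha/yr


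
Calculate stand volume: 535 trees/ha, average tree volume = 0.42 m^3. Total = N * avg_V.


V_stand = 535 * 0.42 = 224.7 m^3/ha

224.7 m^3/ha


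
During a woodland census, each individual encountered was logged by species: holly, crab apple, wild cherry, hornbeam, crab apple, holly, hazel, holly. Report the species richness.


Total individuals logged = 8
Distinct species (count of individuals): holly (3), crab apple (2), wild cherry (1), hornbeam (1), hazel (1)
Species richness = number of distinct species = 5

5


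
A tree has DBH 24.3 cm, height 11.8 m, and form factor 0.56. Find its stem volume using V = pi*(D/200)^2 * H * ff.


(D/200)^2 = (24.3/200)^2 = 0.1215^2 = 0.01476225
BA = 3.141593 * 0.01476225 = 0.0463770 m^2
V = 0.0463770 * 11.8 * 0.56 = 0.306459 ≈ 0.306 m^3

0.306 m^3


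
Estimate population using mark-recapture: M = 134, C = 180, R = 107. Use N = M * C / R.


N = M * C / R = 134 * 180 / 107 = 24120 / 107 = 225.42 ≈ 225

225 individuals


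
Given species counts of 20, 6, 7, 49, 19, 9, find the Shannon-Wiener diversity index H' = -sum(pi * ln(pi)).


Total N = 20 + 6 + 7 + 49 + 19 + 9 = 110
Per-species terms:
  p = 20/110 = 0.181818; ln(p) = -1.704749; p*ln(p) = 0.181818 * (-1.704749) = -0.309954
  p = 6/110 = 0.054545; ln(p) = -2.908729; p*ln(p) = 0.054545 * (-2.908729) = -0.158657
  p = 7/110 = 0.063636; ln(p) = -2.754576; p*ln(p) = 0.063636 * (-2.754576) = -0.175290
  p = 49/110 = 0.445455; ln(p) = -0.808659; p*ln(p) = 0.445455 * (-0.808659) = -0.360221
  p = 19/110 = 0.172727; ln(p) = -1.756043; p*ln(p) = 0.172727 * (-1.756043) = -0.303316
  p = 9/110 = 0.081818; ln(p) = -2.503258; p*ln(p) = 0.081818 * (-2.503258) = -0.204812
sum(p*ln(p)) = (-0.309954) + (-0.158657) + (-0.175290) + (-0.360221) + (-0.303316) + (-0.204812) = -1.512250
H' = -(-1.512250) = 1.512250 ≈ 1.5123

1.5123


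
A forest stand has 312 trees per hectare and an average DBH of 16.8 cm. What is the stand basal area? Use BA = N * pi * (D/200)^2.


(D/200)^2 = (16.8/200)^2 = 0.084^2 = 0.007056
Individual BA = 3.141593 * 0.007056 = 0.0221671 m^2
Stand BA = 312 * 0.0221671 = 6.91614 ≈ 6.92 m^2/ha

6.92 m^2/ha


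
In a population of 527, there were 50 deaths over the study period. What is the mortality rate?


Mortality rate = 50 / 527 = 0.094877 ≈ 0.0949

0.0949


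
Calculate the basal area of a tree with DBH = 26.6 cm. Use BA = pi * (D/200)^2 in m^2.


D/200 = 26.6/200 = 0.133 m
(D/200)^2 = 0.133^2 = 0.017689
BA = 3.141593 * 0.017689 = 0.0555716 ≈ 0.0556 m^2

0.0556 m^2


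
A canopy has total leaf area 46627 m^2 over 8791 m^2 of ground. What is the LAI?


LAI = 46627 / 8791 = 5.3039 ≈ 5.30

5.30


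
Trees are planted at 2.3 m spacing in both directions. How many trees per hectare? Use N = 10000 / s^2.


N = 10000 / 2.3^2 = 10000 / 5.29 = 1890.36 ≈ 1890 trees/ha

1890 trees/ha


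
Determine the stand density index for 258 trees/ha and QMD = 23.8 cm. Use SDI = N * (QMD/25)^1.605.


QMD/25 = 23.8/25 = 0.952
(0.952)^1.605 = exp(1.605 * ln(0.952)) = exp(1.605 * (-0.0491902)) = exp(-0.0789503) = 0.924086
SDI = 258 * 0.924086 = 238.414 ≈ 238

238


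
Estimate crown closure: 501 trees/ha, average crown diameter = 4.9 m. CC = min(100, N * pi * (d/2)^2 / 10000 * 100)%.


(d/2)^2 = (4.9/2)^2 = 2.45^2 = 6.0025
Crown area = 3.141593 * 6.0025 = 18.8574 m^2
N * area / 10000 * 100 = 501 * 18.8574 / 10000 * 100 = 94.4756
CC = min(100, 94.4756) = 94.4756 ≈ 94.5%

94.5%


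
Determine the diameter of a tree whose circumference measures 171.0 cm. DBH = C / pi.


DBH = C / pi = 171.0 / 3.141593 = 54.4310 ≈ 54.43 cm

54.43 cm
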